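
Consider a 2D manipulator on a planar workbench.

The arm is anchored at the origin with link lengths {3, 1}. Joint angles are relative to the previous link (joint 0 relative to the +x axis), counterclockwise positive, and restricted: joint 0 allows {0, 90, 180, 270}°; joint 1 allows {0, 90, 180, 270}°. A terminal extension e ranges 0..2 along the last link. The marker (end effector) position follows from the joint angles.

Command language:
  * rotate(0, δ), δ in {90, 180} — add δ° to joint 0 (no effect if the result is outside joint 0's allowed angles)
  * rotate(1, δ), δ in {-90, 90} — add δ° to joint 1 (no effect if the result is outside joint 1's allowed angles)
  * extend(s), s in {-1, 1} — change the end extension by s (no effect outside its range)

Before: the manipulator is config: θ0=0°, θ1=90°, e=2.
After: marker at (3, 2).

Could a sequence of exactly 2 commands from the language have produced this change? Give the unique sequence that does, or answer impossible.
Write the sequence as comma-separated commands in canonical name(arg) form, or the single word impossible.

key: running extend(-1) before extend(1) would end elsewhere — order is forced
t0: config: θ0=0°, θ1=90°, e=2
t=1 extend(1) ⇒ config: θ0=0°, θ1=90°, e=2
t=2 extend(-1) ⇒ config: θ0=0°, θ1=90°, e=1
uniquely the one of 36 2-step routes that fits.

extend(1), extend(-1)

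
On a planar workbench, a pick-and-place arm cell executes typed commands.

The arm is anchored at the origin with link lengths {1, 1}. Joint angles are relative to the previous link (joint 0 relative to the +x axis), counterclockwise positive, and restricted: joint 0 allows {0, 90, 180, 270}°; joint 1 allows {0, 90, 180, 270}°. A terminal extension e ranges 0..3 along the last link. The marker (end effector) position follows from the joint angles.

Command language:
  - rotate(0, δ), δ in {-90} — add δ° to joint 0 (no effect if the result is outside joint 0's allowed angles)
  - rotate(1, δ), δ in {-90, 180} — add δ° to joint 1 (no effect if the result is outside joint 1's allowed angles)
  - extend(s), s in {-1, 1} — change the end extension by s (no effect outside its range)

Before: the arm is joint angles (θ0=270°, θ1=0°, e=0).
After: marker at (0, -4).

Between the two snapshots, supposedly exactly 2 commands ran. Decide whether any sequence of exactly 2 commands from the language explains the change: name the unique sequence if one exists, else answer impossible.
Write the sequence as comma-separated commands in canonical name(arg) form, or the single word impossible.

start: joint angles (θ0=270°, θ1=0°, e=0)
[1] after extend(1): joint angles (θ0=270°, θ1=0°, e=1)
[2] after extend(1): joint angles (θ0=270°, θ1=0°, e=2)
all 25 alternatives checked — unique.

extend(1), extend(1)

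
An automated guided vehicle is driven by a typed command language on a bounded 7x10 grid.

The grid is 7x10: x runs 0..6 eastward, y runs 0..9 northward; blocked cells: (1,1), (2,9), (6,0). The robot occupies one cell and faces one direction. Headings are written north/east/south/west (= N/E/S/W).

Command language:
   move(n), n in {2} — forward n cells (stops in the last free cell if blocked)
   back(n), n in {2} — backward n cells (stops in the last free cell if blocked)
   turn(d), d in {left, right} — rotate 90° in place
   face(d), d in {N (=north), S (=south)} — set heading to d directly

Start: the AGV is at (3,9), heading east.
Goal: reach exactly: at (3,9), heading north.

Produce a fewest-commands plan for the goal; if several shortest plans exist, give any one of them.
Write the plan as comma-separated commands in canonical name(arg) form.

t0: at (3,9), heading east
1. face(N) → at (3,9), heading north
shorter routes all fall short; 1 is best.

face(N)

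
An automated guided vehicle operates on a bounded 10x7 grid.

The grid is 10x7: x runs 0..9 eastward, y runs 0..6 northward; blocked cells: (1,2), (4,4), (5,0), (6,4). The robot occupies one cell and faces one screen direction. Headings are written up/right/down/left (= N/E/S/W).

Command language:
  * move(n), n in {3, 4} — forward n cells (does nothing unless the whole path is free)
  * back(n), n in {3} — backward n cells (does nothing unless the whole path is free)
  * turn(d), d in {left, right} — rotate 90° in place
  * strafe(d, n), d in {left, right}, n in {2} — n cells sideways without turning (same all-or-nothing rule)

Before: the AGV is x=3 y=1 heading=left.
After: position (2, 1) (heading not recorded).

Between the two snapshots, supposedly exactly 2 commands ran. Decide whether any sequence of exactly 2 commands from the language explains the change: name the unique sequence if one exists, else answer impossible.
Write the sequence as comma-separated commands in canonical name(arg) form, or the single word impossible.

key: order matters: swapping back(3) and move(4) lands elsewhere
from: x=3 y=1 heading=left
[1] after back(3): x=6 y=1 heading=left
[2] after move(4): x=2 y=1 heading=left
all 49 alternatives checked — unique.

back(3), move(4)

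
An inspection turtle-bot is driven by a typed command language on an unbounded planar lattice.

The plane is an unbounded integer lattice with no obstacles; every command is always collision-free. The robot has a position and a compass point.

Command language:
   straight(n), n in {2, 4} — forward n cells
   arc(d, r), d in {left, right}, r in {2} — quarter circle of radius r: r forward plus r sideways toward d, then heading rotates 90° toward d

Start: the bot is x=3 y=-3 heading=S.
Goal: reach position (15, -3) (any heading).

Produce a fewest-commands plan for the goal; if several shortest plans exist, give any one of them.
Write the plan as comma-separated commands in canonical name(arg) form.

arc(left, 2), straight(4), straight(4), arc(left, 2)

start: x=3 y=-3 heading=S
step 1 (arc(left, 2)): x=5 y=-5 heading=E
step 2 (straight(4)): x=9 y=-5 heading=E
step 3 (straight(4)): x=13 y=-5 heading=E
step 4 (arc(left, 2)): x=15 y=-3 heading=N
nothing shorter than 4 reaches the goal.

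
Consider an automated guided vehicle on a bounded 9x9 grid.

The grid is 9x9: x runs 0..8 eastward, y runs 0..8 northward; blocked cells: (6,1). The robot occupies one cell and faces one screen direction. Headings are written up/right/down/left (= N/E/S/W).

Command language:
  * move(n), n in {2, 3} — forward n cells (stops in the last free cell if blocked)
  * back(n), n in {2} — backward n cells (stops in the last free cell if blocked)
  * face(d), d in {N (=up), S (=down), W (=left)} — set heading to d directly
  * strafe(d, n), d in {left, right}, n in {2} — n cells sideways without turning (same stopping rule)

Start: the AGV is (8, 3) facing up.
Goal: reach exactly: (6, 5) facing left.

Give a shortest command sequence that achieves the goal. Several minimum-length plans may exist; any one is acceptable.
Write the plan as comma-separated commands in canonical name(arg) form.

t0: (8, 3) facing up
step 1 (face(W)): (8, 3) facing left
step 2 (move(2)): (6, 3) facing left
step 3 (strafe(right, 2)): (6, 5) facing left
no 2-step plan works, so 3 is optimal.

face(W), move(2), strafe(right, 2)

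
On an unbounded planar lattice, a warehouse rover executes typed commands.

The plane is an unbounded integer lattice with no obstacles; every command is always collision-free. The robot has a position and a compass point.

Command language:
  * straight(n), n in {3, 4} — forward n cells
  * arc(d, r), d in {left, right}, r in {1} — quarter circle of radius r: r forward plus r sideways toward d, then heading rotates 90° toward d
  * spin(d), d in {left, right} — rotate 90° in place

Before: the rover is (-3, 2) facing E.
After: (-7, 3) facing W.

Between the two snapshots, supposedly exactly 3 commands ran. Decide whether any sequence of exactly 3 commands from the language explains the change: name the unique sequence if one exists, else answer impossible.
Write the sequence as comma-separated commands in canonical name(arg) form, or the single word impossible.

spin(left), arc(left, 1), straight(3)

key: running straight(3) before spin(left) would end elsewhere — order is forced
initial: (-3, 2) facing E
1. spin(left) → (-3, 2) facing N
2. arc(left, 1) → (-4, 3) facing W
3. straight(3) → (-7, 3) facing W
no rival 3-sequence matches.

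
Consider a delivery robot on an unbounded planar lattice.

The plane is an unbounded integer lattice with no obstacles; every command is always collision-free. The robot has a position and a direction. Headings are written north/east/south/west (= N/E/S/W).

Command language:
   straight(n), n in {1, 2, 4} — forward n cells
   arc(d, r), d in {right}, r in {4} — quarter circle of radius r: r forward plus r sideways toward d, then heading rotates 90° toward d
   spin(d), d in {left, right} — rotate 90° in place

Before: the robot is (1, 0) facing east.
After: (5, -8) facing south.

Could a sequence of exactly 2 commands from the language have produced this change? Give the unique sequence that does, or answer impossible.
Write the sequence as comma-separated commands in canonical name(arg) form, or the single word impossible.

key: position moved to (5,-8) AND the heading swung to S — translation plus rotation needed
t0: (1, 0) facing east
t=1 arc(right, 4) ⇒ (5, -4) facing south
t=2 straight(4) ⇒ (5, -8) facing south
no rival 2-sequence matches.

arc(right, 4), straight(4)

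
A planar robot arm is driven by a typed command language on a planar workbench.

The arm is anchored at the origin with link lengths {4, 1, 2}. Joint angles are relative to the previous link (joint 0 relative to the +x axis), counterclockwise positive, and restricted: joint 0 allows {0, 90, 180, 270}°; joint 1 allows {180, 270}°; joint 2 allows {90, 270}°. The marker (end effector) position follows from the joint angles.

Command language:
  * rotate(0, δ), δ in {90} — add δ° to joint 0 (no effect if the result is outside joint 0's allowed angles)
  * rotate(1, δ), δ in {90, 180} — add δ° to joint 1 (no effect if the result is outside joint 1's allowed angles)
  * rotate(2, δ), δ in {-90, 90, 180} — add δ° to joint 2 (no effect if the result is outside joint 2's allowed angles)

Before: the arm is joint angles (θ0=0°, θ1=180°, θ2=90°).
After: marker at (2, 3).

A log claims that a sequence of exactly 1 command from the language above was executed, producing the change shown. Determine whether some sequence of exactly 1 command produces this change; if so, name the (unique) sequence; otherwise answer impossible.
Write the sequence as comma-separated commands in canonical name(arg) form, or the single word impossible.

initial: joint angles (θ0=0°, θ1=180°, θ2=90°)
[1] after rotate(0, 90): joint angles (θ0=90°, θ1=180°, θ2=90°)
no other 1-command option fits: unique.

rotate(0, 90)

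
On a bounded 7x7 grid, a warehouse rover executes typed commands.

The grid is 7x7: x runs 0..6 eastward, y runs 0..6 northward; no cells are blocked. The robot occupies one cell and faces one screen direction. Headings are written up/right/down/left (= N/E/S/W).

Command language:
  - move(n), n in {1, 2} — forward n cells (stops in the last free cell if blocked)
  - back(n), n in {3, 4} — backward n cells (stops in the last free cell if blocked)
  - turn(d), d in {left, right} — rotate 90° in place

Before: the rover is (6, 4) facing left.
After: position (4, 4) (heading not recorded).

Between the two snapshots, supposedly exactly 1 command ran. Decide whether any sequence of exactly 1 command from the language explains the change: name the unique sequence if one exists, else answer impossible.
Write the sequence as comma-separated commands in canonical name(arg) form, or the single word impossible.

begin: (6, 4) facing left
t=1 move(2) ⇒ (4, 4) facing left
all 6 alternatives checked — unique.

move(2)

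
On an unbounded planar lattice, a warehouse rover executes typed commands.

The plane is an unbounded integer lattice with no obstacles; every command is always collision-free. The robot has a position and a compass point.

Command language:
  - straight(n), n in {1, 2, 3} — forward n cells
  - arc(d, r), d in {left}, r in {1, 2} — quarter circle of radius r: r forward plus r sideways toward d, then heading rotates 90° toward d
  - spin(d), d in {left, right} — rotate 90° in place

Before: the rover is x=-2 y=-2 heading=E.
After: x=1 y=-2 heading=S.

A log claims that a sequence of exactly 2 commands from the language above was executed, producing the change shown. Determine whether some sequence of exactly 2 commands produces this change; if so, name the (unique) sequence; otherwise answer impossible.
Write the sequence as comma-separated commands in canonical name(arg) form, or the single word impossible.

key: position moved to (1,-2) AND the heading swung to S — translation plus rotation needed
initial: x=-2 y=-2 heading=E
step 1 (straight(3)): x=1 y=-2 heading=E
step 2 (spin(right)): x=1 y=-2 heading=S
uniquely the one of 49 2-step routes that fits.

straight(3), spin(right)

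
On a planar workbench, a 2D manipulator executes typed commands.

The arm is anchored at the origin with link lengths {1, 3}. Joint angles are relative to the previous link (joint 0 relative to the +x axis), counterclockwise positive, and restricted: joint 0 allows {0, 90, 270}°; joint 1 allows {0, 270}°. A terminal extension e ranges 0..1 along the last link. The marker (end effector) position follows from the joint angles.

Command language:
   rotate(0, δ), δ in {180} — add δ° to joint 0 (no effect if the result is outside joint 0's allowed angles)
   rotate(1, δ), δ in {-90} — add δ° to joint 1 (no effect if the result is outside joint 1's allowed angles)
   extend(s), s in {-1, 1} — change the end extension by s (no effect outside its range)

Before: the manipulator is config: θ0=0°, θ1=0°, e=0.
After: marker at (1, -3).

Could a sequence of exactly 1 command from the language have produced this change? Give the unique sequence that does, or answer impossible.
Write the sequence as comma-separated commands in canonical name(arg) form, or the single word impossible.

rotate(1, -90)

begin: config: θ0=0°, θ1=0°, e=0
[1] after rotate(1, -90): config: θ0=0°, θ1=270°, e=0
uniquely the one of 4 1-step routes that fits.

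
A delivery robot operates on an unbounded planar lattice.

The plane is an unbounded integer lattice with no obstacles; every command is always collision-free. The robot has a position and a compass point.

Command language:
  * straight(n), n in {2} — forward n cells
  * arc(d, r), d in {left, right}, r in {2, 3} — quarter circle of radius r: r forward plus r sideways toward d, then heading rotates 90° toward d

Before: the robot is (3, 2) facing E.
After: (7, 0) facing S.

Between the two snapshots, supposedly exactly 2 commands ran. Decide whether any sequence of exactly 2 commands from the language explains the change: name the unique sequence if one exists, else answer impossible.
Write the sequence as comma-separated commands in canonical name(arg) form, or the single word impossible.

straight(2), arc(right, 2)

key: order matters: swapping straight(2) and arc(right, 2) lands elsewhere
begin: (3, 2) facing E
t=1 straight(2) ⇒ (5, 2) facing E
t=2 arc(right, 2) ⇒ (7, 0) facing S
uniquely the one of 25 2-step routes that fits.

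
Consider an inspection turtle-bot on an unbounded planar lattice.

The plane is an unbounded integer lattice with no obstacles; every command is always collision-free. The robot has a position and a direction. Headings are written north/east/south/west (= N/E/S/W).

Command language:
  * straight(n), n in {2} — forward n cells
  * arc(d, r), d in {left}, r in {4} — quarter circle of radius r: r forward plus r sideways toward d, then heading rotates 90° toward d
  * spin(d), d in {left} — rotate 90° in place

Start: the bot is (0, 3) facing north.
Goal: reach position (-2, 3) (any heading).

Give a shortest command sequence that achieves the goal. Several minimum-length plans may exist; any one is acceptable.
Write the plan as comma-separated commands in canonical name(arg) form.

begin: (0, 3) facing north
1. spin(left) → (0, 3) facing west
2. straight(2) → (-2, 3) facing west
shorter routes all fall short; 2 is best.

spin(left), straight(2)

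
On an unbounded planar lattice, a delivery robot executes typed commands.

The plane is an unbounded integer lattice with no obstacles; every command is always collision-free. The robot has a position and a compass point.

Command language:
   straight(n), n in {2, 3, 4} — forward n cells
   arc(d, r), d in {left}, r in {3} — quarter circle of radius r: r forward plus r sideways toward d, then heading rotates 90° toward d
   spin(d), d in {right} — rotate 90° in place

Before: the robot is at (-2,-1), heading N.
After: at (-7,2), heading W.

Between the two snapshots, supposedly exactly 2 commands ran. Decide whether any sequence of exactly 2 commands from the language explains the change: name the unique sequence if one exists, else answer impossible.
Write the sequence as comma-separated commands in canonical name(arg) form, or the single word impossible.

arc(left, 3), straight(2)

key: running straight(2) before arc(left, 3) would end elsewhere — order is forced
start: at (-2,-1), heading N
t=1 arc(left, 3) ⇒ at (-5,2), heading W
t=2 straight(2) ⇒ at (-7,2), heading W
uniquely the one of 25 2-step routes that fits.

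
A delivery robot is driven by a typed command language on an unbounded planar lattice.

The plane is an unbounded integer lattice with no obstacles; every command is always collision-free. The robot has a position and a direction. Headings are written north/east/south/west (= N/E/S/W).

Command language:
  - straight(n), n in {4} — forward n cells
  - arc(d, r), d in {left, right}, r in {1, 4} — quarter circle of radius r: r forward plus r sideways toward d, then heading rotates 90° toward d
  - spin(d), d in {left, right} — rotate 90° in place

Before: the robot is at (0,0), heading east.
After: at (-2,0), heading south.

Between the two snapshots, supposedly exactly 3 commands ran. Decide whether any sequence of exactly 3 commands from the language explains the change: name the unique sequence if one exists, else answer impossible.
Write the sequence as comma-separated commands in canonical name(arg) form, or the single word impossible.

spin(left), arc(left, 1), arc(left, 1)

key: running arc(left, 1) before spin(left) would end elsewhere — order is forced
initial: at (0,0), heading east
1. spin(left) → at (0,0), heading north
2. arc(left, 1) → at (-1,1), heading west
3. arc(left, 1) → at (-2,0), heading south
uniquely the one of 343 3-step routes that fits.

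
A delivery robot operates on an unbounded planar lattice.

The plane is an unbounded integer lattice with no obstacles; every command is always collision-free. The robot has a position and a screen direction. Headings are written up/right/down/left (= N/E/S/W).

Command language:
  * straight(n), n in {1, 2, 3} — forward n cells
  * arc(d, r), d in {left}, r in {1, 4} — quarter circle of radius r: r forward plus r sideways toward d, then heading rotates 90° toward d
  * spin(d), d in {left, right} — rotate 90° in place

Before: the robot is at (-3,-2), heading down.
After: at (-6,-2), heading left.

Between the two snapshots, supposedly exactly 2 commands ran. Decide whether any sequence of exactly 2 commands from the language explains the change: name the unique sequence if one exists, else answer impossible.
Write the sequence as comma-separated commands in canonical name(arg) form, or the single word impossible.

spin(right), straight(3)

key: order matters: swapping spin(right) and straight(3) lands elsewhere
start: at (-3,-2), heading down
1. spin(right) → at (-3,-2), heading left
2. straight(3) → at (-6,-2), heading left
no rival 2-sequence matches.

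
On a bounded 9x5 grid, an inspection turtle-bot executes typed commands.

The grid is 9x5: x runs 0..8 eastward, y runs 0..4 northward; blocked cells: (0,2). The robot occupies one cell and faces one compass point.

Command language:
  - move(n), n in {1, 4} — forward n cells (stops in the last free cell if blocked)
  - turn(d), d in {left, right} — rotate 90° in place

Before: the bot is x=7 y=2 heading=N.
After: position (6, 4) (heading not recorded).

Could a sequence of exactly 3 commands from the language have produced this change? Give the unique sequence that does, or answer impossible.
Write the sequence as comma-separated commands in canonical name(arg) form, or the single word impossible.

key: running move(1) before move(4) would end elsewhere — order is forced
t0: x=7 y=2 heading=N
t=1 move(4) ⇒ x=7 y=4 heading=N
t=2 turn(left) ⇒ x=7 y=4 heading=W
t=3 move(1) ⇒ x=6 y=4 heading=W
no other 3-command option fits: unique.

move(4), turn(left), move(1)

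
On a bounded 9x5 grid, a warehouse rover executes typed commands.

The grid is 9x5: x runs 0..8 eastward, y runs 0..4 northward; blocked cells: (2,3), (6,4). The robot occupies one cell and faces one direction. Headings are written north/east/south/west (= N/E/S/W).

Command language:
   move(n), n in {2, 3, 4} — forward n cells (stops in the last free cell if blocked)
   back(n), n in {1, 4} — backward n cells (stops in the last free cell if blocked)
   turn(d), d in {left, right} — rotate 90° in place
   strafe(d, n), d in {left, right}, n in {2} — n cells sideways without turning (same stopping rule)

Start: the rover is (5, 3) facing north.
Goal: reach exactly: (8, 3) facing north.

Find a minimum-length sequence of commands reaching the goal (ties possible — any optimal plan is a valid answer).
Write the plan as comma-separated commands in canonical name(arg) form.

strafe(right, 2), strafe(right, 2)

start: (5, 3) facing north
step 1 (strafe(right, 2)): (7, 3) facing north
step 2 (strafe(right, 2)): (8, 3) facing north
nothing shorter than 2 reaches the goal.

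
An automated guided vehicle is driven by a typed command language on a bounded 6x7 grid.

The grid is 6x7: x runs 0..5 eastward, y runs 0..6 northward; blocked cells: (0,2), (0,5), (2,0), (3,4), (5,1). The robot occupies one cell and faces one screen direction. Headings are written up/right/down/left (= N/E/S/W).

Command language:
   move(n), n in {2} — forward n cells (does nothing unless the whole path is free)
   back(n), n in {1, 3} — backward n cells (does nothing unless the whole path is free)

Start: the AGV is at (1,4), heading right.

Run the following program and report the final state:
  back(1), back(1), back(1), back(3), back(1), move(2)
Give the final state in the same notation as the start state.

at (2,4), heading right

t0: at (1,4), heading right
step 1 (back(1)): at (0,4), heading right
step 2 (back(1)): at (0,4), heading right
step 3 (back(1)): at (0,4), heading right
step 4 (back(3)): at (0,4), heading right
step 5 (back(1)): at (0,4), heading right
step 6 (move(2)): at (2,4), heading right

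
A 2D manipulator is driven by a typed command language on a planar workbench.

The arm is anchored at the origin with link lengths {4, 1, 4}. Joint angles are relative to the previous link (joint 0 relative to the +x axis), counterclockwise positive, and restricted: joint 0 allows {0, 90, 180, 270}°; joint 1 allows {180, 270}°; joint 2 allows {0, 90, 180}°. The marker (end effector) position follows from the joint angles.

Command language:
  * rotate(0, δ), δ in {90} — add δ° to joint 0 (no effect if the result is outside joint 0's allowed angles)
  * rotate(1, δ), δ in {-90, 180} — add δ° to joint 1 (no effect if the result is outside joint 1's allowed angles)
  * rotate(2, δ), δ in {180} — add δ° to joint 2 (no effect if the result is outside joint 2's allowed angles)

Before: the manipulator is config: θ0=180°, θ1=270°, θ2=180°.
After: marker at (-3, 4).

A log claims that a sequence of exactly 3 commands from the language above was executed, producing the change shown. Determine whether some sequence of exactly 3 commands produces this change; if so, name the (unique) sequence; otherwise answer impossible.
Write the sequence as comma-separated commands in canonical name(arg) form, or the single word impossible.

rotate(0, 90), rotate(0, 90), rotate(0, 90)

initial: config: θ0=180°, θ1=270°, θ2=180°
[1] after rotate(0, 90): config: θ0=270°, θ1=270°, θ2=180°
[2] after rotate(0, 90): config: θ0=0°, θ1=270°, θ2=180°
[3] after rotate(0, 90): config: θ0=90°, θ1=270°, θ2=180°
no rival 3-sequence matches.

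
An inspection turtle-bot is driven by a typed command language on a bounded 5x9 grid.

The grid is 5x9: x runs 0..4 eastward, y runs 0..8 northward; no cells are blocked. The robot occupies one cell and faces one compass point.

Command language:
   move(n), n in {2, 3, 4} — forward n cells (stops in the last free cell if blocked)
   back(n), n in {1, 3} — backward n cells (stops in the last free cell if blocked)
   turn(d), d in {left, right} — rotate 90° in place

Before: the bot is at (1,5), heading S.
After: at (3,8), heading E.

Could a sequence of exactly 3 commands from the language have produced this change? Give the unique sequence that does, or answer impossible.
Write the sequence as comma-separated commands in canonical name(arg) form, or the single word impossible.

back(3), turn(left), move(2)

key: running move(2) before back(3) would end elsewhere — order is forced
start: at (1,5), heading S
1. back(3) → at (1,8), heading S
2. turn(left) → at (1,8), heading E
3. move(2) → at (3,8), heading E
no other 3-command option fits: unique.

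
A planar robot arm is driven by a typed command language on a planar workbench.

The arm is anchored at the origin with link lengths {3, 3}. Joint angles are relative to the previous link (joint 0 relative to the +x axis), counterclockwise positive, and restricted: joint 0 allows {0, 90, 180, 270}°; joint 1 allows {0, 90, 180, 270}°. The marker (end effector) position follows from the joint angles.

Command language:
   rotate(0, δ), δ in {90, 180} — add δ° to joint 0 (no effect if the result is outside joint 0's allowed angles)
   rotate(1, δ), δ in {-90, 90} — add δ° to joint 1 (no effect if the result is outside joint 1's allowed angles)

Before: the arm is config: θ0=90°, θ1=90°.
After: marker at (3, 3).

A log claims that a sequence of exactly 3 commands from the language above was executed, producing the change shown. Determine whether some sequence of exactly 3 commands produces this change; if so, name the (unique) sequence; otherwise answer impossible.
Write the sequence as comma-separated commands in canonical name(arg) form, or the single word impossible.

rotate(0, 90), rotate(0, 90), rotate(0, 90)

begin: config: θ0=90°, θ1=90°
step 1 (rotate(0, 90)): config: θ0=180°, θ1=90°
step 2 (rotate(0, 90)): config: θ0=270°, θ1=90°
step 3 (rotate(0, 90)): config: θ0=0°, θ1=90°
all 64 alternatives checked — unique.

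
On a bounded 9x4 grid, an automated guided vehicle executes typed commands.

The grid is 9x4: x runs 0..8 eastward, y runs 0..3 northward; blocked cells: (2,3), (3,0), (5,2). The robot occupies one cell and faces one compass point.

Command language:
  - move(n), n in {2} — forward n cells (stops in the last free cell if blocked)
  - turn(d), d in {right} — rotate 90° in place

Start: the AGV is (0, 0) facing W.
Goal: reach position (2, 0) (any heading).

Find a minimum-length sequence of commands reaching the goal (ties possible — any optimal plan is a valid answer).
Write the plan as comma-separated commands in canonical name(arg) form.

t0: (0, 0) facing W
t=1 turn(right) ⇒ (0, 0) facing N
t=2 turn(right) ⇒ (0, 0) facing E
t=3 move(2) ⇒ (2, 0) facing E
minimal: 3 command(s), checked below 3.

turn(right), turn(right), move(2)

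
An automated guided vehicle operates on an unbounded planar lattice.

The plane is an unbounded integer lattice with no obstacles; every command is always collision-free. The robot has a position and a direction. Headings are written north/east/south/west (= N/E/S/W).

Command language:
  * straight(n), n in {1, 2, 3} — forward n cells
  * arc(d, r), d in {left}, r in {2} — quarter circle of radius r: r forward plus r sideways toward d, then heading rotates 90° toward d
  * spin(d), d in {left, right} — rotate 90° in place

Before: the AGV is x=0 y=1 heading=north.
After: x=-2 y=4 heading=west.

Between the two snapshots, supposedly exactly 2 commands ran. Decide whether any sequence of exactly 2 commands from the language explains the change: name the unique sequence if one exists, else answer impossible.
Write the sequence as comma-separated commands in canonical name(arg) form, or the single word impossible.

key: cell and facing (now W) both changed — the 2 commands mix motion and turning
t0: x=0 y=1 heading=north
step 1 (straight(1)): x=0 y=2 heading=north
step 2 (arc(left, 2)): x=-2 y=4 heading=west
no other 2-command option fits: unique.

straight(1), arc(left, 2)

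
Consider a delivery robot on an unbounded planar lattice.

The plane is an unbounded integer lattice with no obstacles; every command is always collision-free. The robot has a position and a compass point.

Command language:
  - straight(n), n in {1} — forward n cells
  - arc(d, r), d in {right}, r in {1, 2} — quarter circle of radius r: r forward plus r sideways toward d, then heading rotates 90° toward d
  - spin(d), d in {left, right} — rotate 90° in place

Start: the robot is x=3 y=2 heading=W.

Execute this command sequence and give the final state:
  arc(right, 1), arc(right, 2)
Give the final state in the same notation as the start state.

from: x=3 y=2 heading=W
step 1 (arc(right, 1)): x=2 y=3 heading=N
step 2 (arc(right, 2)): x=4 y=5 heading=E

x=4 y=5 heading=E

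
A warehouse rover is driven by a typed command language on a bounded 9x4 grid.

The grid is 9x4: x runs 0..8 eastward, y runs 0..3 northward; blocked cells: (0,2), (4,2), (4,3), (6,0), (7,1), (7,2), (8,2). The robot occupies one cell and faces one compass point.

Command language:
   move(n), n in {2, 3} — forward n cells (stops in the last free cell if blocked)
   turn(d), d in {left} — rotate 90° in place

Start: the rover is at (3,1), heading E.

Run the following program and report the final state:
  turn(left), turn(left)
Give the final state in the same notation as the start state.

from: at (3,1), heading E
t=1 turn(left) ⇒ at (3,1), heading N
t=2 turn(left) ⇒ at (3,1), heading W

at (3,1), heading W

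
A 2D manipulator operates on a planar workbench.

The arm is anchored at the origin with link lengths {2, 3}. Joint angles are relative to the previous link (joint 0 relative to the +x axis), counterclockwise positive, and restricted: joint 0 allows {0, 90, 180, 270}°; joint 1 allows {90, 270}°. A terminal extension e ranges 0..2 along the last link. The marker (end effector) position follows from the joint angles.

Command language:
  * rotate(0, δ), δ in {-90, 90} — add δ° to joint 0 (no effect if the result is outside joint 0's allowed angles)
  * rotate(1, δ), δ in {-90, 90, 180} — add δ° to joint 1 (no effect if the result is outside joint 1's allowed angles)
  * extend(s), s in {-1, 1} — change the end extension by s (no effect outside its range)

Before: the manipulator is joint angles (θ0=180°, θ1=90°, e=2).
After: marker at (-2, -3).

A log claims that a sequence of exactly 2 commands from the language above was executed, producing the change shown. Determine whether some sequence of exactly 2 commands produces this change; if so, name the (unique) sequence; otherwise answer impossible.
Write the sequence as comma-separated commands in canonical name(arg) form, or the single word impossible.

extend(-1), extend(-1)

start: joint angles (θ0=180°, θ1=90°, e=2)
[1] after extend(-1): joint angles (θ0=180°, θ1=90°, e=1)
[2] after extend(-1): joint angles (θ0=180°, θ1=90°, e=0)
uniquely the one of 49 2-step routes that fits.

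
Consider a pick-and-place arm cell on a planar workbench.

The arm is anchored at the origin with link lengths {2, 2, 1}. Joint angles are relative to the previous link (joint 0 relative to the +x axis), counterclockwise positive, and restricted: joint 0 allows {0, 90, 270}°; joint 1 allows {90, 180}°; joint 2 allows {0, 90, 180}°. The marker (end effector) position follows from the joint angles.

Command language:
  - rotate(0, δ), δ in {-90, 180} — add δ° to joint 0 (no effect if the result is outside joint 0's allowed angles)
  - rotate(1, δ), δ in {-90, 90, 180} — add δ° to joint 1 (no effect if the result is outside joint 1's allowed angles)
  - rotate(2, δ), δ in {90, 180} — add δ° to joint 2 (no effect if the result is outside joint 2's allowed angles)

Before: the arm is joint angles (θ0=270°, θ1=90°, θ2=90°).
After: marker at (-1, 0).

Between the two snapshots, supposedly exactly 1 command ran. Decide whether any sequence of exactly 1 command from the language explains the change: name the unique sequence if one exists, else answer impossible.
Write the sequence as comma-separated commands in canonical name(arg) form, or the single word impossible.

rotate(1, 90)

initial: joint angles (θ0=270°, θ1=90°, θ2=90°)
1. rotate(1, 90) → joint angles (θ0=270°, θ1=180°, θ2=90°)
no rival 1-sequence matches.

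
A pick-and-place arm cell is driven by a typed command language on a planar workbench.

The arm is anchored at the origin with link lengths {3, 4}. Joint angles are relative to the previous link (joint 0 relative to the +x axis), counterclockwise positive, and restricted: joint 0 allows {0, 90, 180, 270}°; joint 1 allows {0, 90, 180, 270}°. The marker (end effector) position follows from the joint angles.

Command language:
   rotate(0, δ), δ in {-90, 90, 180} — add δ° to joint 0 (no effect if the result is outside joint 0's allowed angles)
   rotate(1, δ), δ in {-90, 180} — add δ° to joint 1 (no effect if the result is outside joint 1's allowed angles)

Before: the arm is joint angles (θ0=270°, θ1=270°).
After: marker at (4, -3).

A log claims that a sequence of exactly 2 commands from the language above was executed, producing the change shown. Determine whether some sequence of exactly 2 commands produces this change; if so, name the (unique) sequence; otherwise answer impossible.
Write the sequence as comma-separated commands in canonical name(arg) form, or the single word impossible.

rotate(1, -90), rotate(1, -90)

begin: joint angles (θ0=270°, θ1=270°)
1. rotate(1, -90) → joint angles (θ0=270°, θ1=180°)
2. rotate(1, -90) → joint angles (θ0=270°, θ1=90°)
no rival 2-sequence matches.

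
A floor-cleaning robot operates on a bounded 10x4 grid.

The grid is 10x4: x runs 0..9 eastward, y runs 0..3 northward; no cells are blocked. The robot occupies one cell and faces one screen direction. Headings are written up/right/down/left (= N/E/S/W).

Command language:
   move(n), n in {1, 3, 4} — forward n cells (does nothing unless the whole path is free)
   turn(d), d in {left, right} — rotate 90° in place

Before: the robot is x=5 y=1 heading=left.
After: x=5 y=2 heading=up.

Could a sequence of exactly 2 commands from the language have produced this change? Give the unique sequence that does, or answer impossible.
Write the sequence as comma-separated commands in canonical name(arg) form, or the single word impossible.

turn(right), move(1)

key: order matters: swapping turn(right) and move(1) lands elsewhere
start: x=5 y=1 heading=left
t=1 turn(right) ⇒ x=5 y=1 heading=up
t=2 move(1) ⇒ x=5 y=2 heading=up
uniquely the one of 25 2-step routes that fits.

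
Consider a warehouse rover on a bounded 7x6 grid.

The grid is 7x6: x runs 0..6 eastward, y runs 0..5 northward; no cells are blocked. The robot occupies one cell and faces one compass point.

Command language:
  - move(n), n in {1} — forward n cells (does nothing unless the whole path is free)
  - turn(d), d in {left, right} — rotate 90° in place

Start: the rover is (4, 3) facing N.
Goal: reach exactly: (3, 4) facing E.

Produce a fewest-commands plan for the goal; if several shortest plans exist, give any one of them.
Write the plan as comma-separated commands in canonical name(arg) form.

initial: (4, 3) facing N
step 1 (move(1)): (4, 4) facing N
step 2 (turn(left)): (4, 4) facing W
step 3 (move(1)): (3, 4) facing W
step 4 (turn(right)): (3, 4) facing N
step 5 (turn(right)): (3, 4) facing E
nothing shorter than 5 reaches the goal.

move(1), turn(left), move(1), turn(right), turn(right)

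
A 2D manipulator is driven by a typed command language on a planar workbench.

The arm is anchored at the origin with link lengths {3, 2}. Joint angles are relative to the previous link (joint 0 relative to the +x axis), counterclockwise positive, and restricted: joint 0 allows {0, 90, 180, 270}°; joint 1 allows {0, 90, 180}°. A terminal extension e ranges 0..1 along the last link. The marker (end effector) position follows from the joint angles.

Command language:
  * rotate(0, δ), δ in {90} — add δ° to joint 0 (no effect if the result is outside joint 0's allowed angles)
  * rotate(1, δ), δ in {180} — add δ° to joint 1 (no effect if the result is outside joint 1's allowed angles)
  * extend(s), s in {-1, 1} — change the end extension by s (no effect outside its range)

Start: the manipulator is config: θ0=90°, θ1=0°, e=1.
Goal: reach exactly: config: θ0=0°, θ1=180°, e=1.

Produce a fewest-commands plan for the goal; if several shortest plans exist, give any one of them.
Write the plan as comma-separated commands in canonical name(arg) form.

initial: config: θ0=90°, θ1=0°, e=1
1. rotate(1, 180) → config: θ0=90°, θ1=180°, e=1
2. rotate(0, 90) → config: θ0=180°, θ1=180°, e=1
3. rotate(0, 90) → config: θ0=270°, θ1=180°, e=1
4. rotate(0, 90) → config: θ0=0°, θ1=180°, e=1
shorter routes all fall short; 4 is best.

rotate(1, 180), rotate(0, 90), rotate(0, 90), rotate(0, 90)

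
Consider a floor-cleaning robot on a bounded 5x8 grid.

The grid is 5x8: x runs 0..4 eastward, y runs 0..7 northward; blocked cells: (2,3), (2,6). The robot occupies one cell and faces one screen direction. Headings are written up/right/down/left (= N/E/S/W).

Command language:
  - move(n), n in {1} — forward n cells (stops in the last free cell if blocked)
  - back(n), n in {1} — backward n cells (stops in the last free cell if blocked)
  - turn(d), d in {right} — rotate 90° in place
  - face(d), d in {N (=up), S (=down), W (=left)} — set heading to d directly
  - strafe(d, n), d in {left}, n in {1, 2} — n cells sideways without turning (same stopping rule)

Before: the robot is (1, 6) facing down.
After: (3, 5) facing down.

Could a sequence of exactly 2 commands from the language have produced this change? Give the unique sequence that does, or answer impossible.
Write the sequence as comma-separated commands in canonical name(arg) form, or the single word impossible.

move(1), strafe(left, 2)

key: heading stays S — no command in the sequence turns
initial: (1, 6) facing down
step 1 (move(1)): (1, 5) facing down
step 2 (strafe(left, 2)): (3, 5) facing down
no other 2-command option fits: unique.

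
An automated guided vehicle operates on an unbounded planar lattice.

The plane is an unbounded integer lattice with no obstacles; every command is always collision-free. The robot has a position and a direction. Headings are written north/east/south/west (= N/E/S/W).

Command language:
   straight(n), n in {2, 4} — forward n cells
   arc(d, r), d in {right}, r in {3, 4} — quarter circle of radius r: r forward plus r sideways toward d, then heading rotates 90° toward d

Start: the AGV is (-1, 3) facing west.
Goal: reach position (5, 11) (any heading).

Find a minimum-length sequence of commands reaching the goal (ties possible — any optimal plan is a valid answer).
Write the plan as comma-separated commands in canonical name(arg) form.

arc(right, 4), arc(right, 4), straight(2), straight(4)

start: (-1, 3) facing west
1. arc(right, 4) → (-5, 7) facing north
2. arc(right, 4) → (-1, 11) facing east
3. straight(2) → (1, 11) facing east
4. straight(4) → (5, 11) facing east
minimal: 4 command(s), checked below 4.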